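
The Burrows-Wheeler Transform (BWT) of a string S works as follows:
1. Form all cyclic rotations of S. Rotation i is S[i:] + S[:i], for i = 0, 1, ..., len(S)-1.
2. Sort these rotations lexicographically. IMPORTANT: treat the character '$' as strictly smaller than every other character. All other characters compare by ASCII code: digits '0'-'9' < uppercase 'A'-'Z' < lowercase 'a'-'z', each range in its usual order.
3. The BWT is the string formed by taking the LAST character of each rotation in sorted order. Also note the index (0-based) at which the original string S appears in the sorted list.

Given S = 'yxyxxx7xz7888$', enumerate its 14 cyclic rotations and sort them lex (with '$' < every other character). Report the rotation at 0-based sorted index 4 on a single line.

All 14 rotations (rotation i = S[i:]+S[:i]):
  rot[0] = yxyxxx7xz7888$
  rot[1] = xyxxx7xz7888$y
  rot[2] = yxxx7xz7888$yx
  rot[3] = xxx7xz7888$yxy
  rot[4] = xx7xz7888$yxyx
  rot[5] = x7xz7888$yxyxx
  rot[6] = 7xz7888$yxyxxx
  rot[7] = xz7888$yxyxxx7
  rot[8] = z7888$yxyxxx7x
  rot[9] = 7888$yxyxxx7xz
  rot[10] = 888$yxyxxx7xz7
  rot[11] = 88$yxyxxx7xz78
  rot[12] = 8$yxyxxx7xz788
  rot[13] = $yxyxxx7xz7888
Sorted (with $ < everything):
  sorted[0] = $yxyxxx7xz7888
  sorted[1] = 7888$yxyxxx7xz
  sorted[2] = 7xz7888$yxyxxx
  sorted[3] = 8$yxyxxx7xz788
  sorted[4] = 88$yxyxxx7xz78
  sorted[5] = 888$yxyxxx7xz7
  sorted[6] = x7xz7888$yxyxx
  sorted[7] = xx7xz7888$yxyx
  sorted[8] = xxx7xz7888$yxy
  sorted[9] = xyxxx7xz7888$y
  sorted[10] = xz7888$yxyxxx7
  sorted[11] = yxxx7xz7888$yx
  sorted[12] = yxyxxx7xz7888$
  sorted[13] = z7888$yxyxxx7x
sorted[4] = 88$yxyxxx7xz78

Answer: 88$yxyxxx7xz78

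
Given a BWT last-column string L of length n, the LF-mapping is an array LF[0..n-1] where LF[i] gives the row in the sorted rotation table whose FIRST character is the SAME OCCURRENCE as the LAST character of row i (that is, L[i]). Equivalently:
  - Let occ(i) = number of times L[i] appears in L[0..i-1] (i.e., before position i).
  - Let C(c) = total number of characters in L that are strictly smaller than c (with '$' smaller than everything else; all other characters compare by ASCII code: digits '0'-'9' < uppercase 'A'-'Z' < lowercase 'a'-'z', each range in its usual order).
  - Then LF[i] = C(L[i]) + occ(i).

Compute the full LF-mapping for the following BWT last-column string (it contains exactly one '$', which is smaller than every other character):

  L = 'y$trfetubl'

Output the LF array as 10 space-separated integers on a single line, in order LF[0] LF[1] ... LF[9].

Answer: 9 0 6 5 3 2 7 8 1 4

Derivation:
Char counts: '$':1, 'b':1, 'e':1, 'f':1, 'l':1, 'r':1, 't':2, 'u':1, 'y':1
C (first-col start): C('$')=0, C('b')=1, C('e')=2, C('f')=3, C('l')=4, C('r')=5, C('t')=6, C('u')=8, C('y')=9
L[0]='y': occ=0, LF[0]=C('y')+0=9+0=9
L[1]='$': occ=0, LF[1]=C('$')+0=0+0=0
L[2]='t': occ=0, LF[2]=C('t')+0=6+0=6
L[3]='r': occ=0, LF[3]=C('r')+0=5+0=5
L[4]='f': occ=0, LF[4]=C('f')+0=3+0=3
L[5]='e': occ=0, LF[5]=C('e')+0=2+0=2
L[6]='t': occ=1, LF[6]=C('t')+1=6+1=7
L[7]='u': occ=0, LF[7]=C('u')+0=8+0=8
L[8]='b': occ=0, LF[8]=C('b')+0=1+0=1
L[9]='l': occ=0, LF[9]=C('l')+0=4+0=4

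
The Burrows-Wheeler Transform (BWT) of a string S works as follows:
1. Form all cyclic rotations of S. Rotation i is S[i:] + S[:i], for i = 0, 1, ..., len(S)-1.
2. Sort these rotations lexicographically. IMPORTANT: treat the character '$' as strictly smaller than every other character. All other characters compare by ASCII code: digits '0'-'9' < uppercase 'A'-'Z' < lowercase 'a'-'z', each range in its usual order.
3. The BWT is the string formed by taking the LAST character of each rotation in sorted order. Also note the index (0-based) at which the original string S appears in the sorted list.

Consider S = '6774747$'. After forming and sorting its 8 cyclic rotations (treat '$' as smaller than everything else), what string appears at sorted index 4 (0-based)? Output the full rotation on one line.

Answer: 7$677474

Derivation:
All 8 rotations (rotation i = S[i:]+S[:i]):
  rot[0] = 6774747$
  rot[1] = 774747$6
  rot[2] = 74747$67
  rot[3] = 4747$677
  rot[4] = 747$6774
  rot[5] = 47$67747
  rot[6] = 7$677474
  rot[7] = $6774747
Sorted (with $ < everything):
  sorted[0] = $6774747
  sorted[1] = 47$67747
  sorted[2] = 4747$677
  sorted[3] = 6774747$
  sorted[4] = 7$677474
  sorted[5] = 747$6774
  sorted[6] = 74747$67
  sorted[7] = 774747$6
sorted[4] = 7$677474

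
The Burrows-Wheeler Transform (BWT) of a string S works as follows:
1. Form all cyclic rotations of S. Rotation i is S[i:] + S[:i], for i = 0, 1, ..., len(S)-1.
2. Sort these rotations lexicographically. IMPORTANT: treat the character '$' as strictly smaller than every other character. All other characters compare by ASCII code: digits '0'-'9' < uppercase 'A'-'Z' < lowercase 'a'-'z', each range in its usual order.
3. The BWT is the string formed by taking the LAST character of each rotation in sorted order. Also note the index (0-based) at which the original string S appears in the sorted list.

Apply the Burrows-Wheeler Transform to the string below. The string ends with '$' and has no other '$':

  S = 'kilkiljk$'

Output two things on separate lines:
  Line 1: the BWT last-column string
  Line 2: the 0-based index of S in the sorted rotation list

Answer: kkkljl$ii
6

Derivation:
All 9 rotations (rotation i = S[i:]+S[:i]):
  rot[0] = kilkiljk$
  rot[1] = ilkiljk$k
  rot[2] = lkiljk$ki
  rot[3] = kiljk$kil
  rot[4] = iljk$kilk
  rot[5] = ljk$kilki
  rot[6] = jk$kilkil
  rot[7] = k$kilkilj
  rot[8] = $kilkiljk
Sorted (with $ < everything):
  sorted[0] = $kilkiljk  (last char: 'k')
  sorted[1] = iljk$kilk  (last char: 'k')
  sorted[2] = ilkiljk$k  (last char: 'k')
  sorted[3] = jk$kilkil  (last char: 'l')
  sorted[4] = k$kilkilj  (last char: 'j')
  sorted[5] = kiljk$kil  (last char: 'l')
  sorted[6] = kilkiljk$  (last char: '$')
  sorted[7] = ljk$kilki  (last char: 'i')
  sorted[8] = lkiljk$ki  (last char: 'i')
Last column: kkkljl$ii
Original string S is at sorted index 6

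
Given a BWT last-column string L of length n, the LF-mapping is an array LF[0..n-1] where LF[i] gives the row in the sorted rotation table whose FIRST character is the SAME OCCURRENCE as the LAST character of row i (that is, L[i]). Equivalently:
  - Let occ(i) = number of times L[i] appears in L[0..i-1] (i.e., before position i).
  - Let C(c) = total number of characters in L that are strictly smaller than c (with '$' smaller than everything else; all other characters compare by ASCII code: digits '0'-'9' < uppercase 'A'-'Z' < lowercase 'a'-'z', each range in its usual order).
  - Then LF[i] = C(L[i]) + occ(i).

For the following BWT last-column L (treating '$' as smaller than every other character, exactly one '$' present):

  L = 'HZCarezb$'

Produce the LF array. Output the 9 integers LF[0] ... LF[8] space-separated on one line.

Char counts: '$':1, 'C':1, 'H':1, 'Z':1, 'a':1, 'b':1, 'e':1, 'r':1, 'z':1
C (first-col start): C('$')=0, C('C')=1, C('H')=2, C('Z')=3, C('a')=4, C('b')=5, C('e')=6, C('r')=7, C('z')=8
L[0]='H': occ=0, LF[0]=C('H')+0=2+0=2
L[1]='Z': occ=0, LF[1]=C('Z')+0=3+0=3
L[2]='C': occ=0, LF[2]=C('C')+0=1+0=1
L[3]='a': occ=0, LF[3]=C('a')+0=4+0=4
L[4]='r': occ=0, LF[4]=C('r')+0=7+0=7
L[5]='e': occ=0, LF[5]=C('e')+0=6+0=6
L[6]='z': occ=0, LF[6]=C('z')+0=8+0=8
L[7]='b': occ=0, LF[7]=C('b')+0=5+0=5
L[8]='$': occ=0, LF[8]=C('$')+0=0+0=0

Answer: 2 3 1 4 7 6 8 5 0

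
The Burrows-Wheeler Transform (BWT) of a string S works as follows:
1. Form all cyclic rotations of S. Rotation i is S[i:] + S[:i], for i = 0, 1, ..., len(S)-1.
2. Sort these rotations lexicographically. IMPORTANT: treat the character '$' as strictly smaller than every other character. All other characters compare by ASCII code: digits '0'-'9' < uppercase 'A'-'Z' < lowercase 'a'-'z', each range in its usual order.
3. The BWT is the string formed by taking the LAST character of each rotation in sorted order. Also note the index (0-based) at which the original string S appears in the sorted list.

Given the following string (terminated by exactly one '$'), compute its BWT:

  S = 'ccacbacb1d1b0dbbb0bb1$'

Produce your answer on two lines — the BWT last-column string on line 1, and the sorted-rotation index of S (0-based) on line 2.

Answer: 1bbbdbbcb1bccb0dcaa$10
19

Derivation:
All 22 rotations (rotation i = S[i:]+S[:i]):
  rot[0] = ccacbacb1d1b0dbbb0bb1$
  rot[1] = cacbacb1d1b0dbbb0bb1$c
  rot[2] = acbacb1d1b0dbbb0bb1$cc
  rot[3] = cbacb1d1b0dbbb0bb1$cca
  rot[4] = bacb1d1b0dbbb0bb1$ccac
  rot[5] = acb1d1b0dbbb0bb1$ccacb
  rot[6] = cb1d1b0dbbb0bb1$ccacba
  rot[7] = b1d1b0dbbb0bb1$ccacbac
  rot[8] = 1d1b0dbbb0bb1$ccacbacb
  rot[9] = d1b0dbbb0bb1$ccacbacb1
  rot[10] = 1b0dbbb0bb1$ccacbacb1d
  rot[11] = b0dbbb0bb1$ccacbacb1d1
  rot[12] = 0dbbb0bb1$ccacbacb1d1b
  rot[13] = dbbb0bb1$ccacbacb1d1b0
  rot[14] = bbb0bb1$ccacbacb1d1b0d
  rot[15] = bb0bb1$ccacbacb1d1b0db
  rot[16] = b0bb1$ccacbacb1d1b0dbb
  rot[17] = 0bb1$ccacbacb1d1b0dbbb
  rot[18] = bb1$ccacbacb1d1b0dbbb0
  rot[19] = b1$ccacbacb1d1b0dbbb0b
  rot[20] = 1$ccacbacb1d1b0dbbb0bb
  rot[21] = $ccacbacb1d1b0dbbb0bb1
Sorted (with $ < everything):
  sorted[0] = $ccacbacb1d1b0dbbb0bb1  (last char: '1')
  sorted[1] = 0bb1$ccacbacb1d1b0dbbb  (last char: 'b')
  sorted[2] = 0dbbb0bb1$ccacbacb1d1b  (last char: 'b')
  sorted[3] = 1$ccacbacb1d1b0dbbb0bb  (last char: 'b')
  sorted[4] = 1b0dbbb0bb1$ccacbacb1d  (last char: 'd')
  sorted[5] = 1d1b0dbbb0bb1$ccacbacb  (last char: 'b')
  sorted[6] = acb1d1b0dbbb0bb1$ccacb  (last char: 'b')
  sorted[7] = acbacb1d1b0dbbb0bb1$cc  (last char: 'c')
  sorted[8] = b0bb1$ccacbacb1d1b0dbb  (last char: 'b')
  sorted[9] = b0dbbb0bb1$ccacbacb1d1  (last char: '1')
  sorted[10] = b1$ccacbacb1d1b0dbbb0b  (last char: 'b')
  sorted[11] = b1d1b0dbbb0bb1$ccacbac  (last char: 'c')
  sorted[12] = bacb1d1b0dbbb0bb1$ccac  (last char: 'c')
  sorted[13] = bb0bb1$ccacbacb1d1b0db  (last char: 'b')
  sorted[14] = bb1$ccacbacb1d1b0dbbb0  (last char: '0')
  sorted[15] = bbb0bb1$ccacbacb1d1b0d  (last char: 'd')
  sorted[16] = cacbacb1d1b0dbbb0bb1$c  (last char: 'c')
  sorted[17] = cb1d1b0dbbb0bb1$ccacba  (last char: 'a')
  sorted[18] = cbacb1d1b0dbbb0bb1$cca  (last char: 'a')
  sorted[19] = ccacbacb1d1b0dbbb0bb1$  (last char: '$')
  sorted[20] = d1b0dbbb0bb1$ccacbacb1  (last char: '1')
  sorted[21] = dbbb0bb1$ccacbacb1d1b0  (last char: '0')
Last column: 1bbbdbbcb1bccb0dcaa$10
Original string S is at sorted index 19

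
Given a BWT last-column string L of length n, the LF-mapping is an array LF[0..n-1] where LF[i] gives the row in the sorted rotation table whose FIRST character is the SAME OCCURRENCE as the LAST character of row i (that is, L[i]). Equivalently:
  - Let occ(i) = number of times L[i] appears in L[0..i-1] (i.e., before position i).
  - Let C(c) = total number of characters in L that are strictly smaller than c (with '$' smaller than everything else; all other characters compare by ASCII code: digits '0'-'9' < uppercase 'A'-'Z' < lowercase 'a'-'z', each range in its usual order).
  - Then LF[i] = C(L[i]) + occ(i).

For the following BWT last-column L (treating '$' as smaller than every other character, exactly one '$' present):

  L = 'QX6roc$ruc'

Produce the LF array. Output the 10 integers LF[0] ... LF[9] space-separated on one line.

Char counts: '$':1, '6':1, 'Q':1, 'X':1, 'c':2, 'o':1, 'r':2, 'u':1
C (first-col start): C('$')=0, C('6')=1, C('Q')=2, C('X')=3, C('c')=4, C('o')=6, C('r')=7, C('u')=9
L[0]='Q': occ=0, LF[0]=C('Q')+0=2+0=2
L[1]='X': occ=0, LF[1]=C('X')+0=3+0=3
L[2]='6': occ=0, LF[2]=C('6')+0=1+0=1
L[3]='r': occ=0, LF[3]=C('r')+0=7+0=7
L[4]='o': occ=0, LF[4]=C('o')+0=6+0=6
L[5]='c': occ=0, LF[5]=C('c')+0=4+0=4
L[6]='$': occ=0, LF[6]=C('$')+0=0+0=0
L[7]='r': occ=1, LF[7]=C('r')+1=7+1=8
L[8]='u': occ=0, LF[8]=C('u')+0=9+0=9
L[9]='c': occ=1, LF[9]=C('c')+1=4+1=5

Answer: 2 3 1 7 6 4 0 8 9 5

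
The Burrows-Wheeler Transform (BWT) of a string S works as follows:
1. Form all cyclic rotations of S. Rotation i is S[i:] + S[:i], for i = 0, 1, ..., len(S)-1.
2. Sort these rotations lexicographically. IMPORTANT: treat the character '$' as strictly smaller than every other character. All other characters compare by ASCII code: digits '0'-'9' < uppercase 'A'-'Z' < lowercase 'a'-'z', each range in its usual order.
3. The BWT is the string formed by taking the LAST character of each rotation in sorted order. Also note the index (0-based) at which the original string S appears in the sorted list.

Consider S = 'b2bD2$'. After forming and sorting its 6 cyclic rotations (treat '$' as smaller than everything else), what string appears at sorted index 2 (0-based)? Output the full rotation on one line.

Answer: 2bD2$b

Derivation:
All 6 rotations (rotation i = S[i:]+S[:i]):
  rot[0] = b2bD2$
  rot[1] = 2bD2$b
  rot[2] = bD2$b2
  rot[3] = D2$b2b
  rot[4] = 2$b2bD
  rot[5] = $b2bD2
Sorted (with $ < everything):
  sorted[0] = $b2bD2
  sorted[1] = 2$b2bD
  sorted[2] = 2bD2$b
  sorted[3] = D2$b2b
  sorted[4] = b2bD2$
  sorted[5] = bD2$b2
sorted[2] = 2bD2$b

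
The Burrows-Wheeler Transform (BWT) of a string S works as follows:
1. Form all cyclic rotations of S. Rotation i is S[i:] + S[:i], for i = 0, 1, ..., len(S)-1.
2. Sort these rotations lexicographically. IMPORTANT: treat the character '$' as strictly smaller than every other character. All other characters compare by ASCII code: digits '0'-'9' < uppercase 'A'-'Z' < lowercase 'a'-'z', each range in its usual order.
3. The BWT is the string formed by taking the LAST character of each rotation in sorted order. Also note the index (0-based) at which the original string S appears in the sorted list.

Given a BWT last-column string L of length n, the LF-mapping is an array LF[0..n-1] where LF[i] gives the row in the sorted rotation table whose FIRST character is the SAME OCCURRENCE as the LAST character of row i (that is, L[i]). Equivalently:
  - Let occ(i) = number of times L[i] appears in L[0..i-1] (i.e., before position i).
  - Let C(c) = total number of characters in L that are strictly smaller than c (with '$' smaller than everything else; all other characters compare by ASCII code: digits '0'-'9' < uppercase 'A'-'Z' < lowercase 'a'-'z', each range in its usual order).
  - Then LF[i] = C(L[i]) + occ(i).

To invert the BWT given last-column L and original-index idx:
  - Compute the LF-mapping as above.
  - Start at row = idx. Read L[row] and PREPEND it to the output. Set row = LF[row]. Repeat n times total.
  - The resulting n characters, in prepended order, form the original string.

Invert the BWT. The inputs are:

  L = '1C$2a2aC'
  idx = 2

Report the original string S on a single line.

Answer: 22CaaC1$

Derivation:
LF mapping: 1 4 0 2 6 3 7 5
Walk LF starting at row 2, prepending L[row]:
  step 1: row=2, L[2]='$', prepend. Next row=LF[2]=0
  step 2: row=0, L[0]='1', prepend. Next row=LF[0]=1
  step 3: row=1, L[1]='C', prepend. Next row=LF[1]=4
  step 4: row=4, L[4]='a', prepend. Next row=LF[4]=6
  step 5: row=6, L[6]='a', prepend. Next row=LF[6]=7
  step 6: row=7, L[7]='C', prepend. Next row=LF[7]=5
  step 7: row=5, L[5]='2', prepend. Next row=LF[5]=3
  step 8: row=3, L[3]='2', prepend. Next row=LF[3]=2
Reversed output: 22CaaC1$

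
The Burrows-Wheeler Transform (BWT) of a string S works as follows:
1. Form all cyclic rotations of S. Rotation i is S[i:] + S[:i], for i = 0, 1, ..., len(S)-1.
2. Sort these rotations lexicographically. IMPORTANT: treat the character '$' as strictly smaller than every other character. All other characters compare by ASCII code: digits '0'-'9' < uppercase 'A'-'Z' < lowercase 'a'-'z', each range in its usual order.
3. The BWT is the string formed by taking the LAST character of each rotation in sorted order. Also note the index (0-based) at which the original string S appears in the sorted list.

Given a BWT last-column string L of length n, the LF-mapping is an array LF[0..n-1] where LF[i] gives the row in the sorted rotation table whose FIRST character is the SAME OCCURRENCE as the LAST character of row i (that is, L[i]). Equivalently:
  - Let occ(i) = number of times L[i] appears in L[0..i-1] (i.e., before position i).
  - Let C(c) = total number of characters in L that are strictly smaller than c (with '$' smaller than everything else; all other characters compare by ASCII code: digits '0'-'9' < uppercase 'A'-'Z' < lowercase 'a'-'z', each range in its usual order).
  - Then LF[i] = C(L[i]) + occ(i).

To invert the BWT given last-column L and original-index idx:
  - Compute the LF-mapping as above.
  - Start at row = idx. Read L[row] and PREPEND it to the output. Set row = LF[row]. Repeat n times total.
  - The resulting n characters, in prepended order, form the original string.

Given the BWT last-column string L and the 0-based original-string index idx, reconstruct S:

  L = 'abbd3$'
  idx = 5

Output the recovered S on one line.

LF mapping: 2 3 4 5 1 0
Walk LF starting at row 5, prepending L[row]:
  step 1: row=5, L[5]='$', prepend. Next row=LF[5]=0
  step 2: row=0, L[0]='a', prepend. Next row=LF[0]=2
  step 3: row=2, L[2]='b', prepend. Next row=LF[2]=4
  step 4: row=4, L[4]='3', prepend. Next row=LF[4]=1
  step 5: row=1, L[1]='b', prepend. Next row=LF[1]=3
  step 6: row=3, L[3]='d', prepend. Next row=LF[3]=5
Reversed output: db3ba$

Answer: db3ba$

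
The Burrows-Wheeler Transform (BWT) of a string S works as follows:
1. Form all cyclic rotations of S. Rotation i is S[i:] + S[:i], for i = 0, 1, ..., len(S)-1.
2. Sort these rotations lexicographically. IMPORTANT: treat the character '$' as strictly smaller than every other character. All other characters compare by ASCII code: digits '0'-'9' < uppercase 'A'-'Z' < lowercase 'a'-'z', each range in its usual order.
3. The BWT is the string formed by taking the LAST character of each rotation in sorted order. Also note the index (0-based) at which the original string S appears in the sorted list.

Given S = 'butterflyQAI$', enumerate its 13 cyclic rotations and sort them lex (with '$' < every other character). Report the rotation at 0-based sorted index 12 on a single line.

Answer: yQAI$butterfl

Derivation:
All 13 rotations (rotation i = S[i:]+S[:i]):
  rot[0] = butterflyQAI$
  rot[1] = utterflyQAI$b
  rot[2] = tterflyQAI$bu
  rot[3] = terflyQAI$but
  rot[4] = erflyQAI$butt
  rot[5] = rflyQAI$butte
  rot[6] = flyQAI$butter
  rot[7] = lyQAI$butterf
  rot[8] = yQAI$butterfl
  rot[9] = QAI$butterfly
  rot[10] = AI$butterflyQ
  rot[11] = I$butterflyQA
  rot[12] = $butterflyQAI
Sorted (with $ < everything):
  sorted[0] = $butterflyQAI
  sorted[1] = AI$butterflyQ
  sorted[2] = I$butterflyQA
  sorted[3] = QAI$butterfly
  sorted[4] = butterflyQAI$
  sorted[5] = erflyQAI$butt
  sorted[6] = flyQAI$butter
  sorted[7] = lyQAI$butterf
  sorted[8] = rflyQAI$butte
  sorted[9] = terflyQAI$but
  sorted[10] = tterflyQAI$bu
  sorted[11] = utterflyQAI$b
  sorted[12] = yQAI$butterfl
sorted[12] = yQAI$butterfl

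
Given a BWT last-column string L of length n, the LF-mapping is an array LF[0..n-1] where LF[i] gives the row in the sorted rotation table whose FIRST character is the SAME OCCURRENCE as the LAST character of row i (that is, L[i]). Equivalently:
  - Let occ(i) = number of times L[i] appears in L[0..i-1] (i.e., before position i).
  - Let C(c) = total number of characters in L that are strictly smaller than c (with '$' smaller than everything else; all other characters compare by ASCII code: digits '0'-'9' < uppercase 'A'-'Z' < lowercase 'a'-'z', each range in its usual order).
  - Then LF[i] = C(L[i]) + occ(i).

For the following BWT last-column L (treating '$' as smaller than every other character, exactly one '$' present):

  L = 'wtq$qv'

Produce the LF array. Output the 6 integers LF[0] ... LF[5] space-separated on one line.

Char counts: '$':1, 'q':2, 't':1, 'v':1, 'w':1
C (first-col start): C('$')=0, C('q')=1, C('t')=3, C('v')=4, C('w')=5
L[0]='w': occ=0, LF[0]=C('w')+0=5+0=5
L[1]='t': occ=0, LF[1]=C('t')+0=3+0=3
L[2]='q': occ=0, LF[2]=C('q')+0=1+0=1
L[3]='$': occ=0, LF[3]=C('$')+0=0+0=0
L[4]='q': occ=1, LF[4]=C('q')+1=1+1=2
L[5]='v': occ=0, LF[5]=C('v')+0=4+0=4

Answer: 5 3 1 0 2 4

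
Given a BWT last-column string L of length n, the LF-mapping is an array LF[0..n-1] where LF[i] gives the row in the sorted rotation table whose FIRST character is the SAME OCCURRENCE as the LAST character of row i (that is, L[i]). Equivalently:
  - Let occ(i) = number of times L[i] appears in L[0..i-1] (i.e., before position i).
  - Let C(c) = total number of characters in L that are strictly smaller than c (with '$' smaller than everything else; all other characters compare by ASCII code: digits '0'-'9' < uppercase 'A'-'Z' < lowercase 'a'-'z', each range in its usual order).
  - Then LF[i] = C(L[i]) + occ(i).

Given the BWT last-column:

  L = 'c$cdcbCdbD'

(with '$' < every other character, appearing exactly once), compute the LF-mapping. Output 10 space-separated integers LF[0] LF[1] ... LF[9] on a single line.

Char counts: '$':1, 'C':1, 'D':1, 'b':2, 'c':3, 'd':2
C (first-col start): C('$')=0, C('C')=1, C('D')=2, C('b')=3, C('c')=5, C('d')=8
L[0]='c': occ=0, LF[0]=C('c')+0=5+0=5
L[1]='$': occ=0, LF[1]=C('$')+0=0+0=0
L[2]='c': occ=1, LF[2]=C('c')+1=5+1=6
L[3]='d': occ=0, LF[3]=C('d')+0=8+0=8
L[4]='c': occ=2, LF[4]=C('c')+2=5+2=7
L[5]='b': occ=0, LF[5]=C('b')+0=3+0=3
L[6]='C': occ=0, LF[6]=C('C')+0=1+0=1
L[7]='d': occ=1, LF[7]=C('d')+1=8+1=9
L[8]='b': occ=1, LF[8]=C('b')+1=3+1=4
L[9]='D': occ=0, LF[9]=C('D')+0=2+0=2

Answer: 5 0 6 8 7 3 1 9 4 2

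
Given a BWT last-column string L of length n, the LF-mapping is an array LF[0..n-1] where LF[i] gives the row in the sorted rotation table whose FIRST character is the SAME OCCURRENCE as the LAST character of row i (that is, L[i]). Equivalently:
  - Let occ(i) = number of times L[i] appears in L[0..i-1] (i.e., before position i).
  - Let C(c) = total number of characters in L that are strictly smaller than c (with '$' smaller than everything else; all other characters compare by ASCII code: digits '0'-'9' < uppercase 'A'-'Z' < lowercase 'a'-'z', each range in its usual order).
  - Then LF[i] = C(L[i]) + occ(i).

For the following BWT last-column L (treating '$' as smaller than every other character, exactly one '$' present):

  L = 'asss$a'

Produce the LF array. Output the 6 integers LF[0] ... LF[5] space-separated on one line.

Answer: 1 3 4 5 0 2

Derivation:
Char counts: '$':1, 'a':2, 's':3
C (first-col start): C('$')=0, C('a')=1, C('s')=3
L[0]='a': occ=0, LF[0]=C('a')+0=1+0=1
L[1]='s': occ=0, LF[1]=C('s')+0=3+0=3
L[2]='s': occ=1, LF[2]=C('s')+1=3+1=4
L[3]='s': occ=2, LF[3]=C('s')+2=3+2=5
L[4]='$': occ=0, LF[4]=C('$')+0=0+0=0
L[5]='a': occ=1, LF[5]=C('a')+1=1+1=2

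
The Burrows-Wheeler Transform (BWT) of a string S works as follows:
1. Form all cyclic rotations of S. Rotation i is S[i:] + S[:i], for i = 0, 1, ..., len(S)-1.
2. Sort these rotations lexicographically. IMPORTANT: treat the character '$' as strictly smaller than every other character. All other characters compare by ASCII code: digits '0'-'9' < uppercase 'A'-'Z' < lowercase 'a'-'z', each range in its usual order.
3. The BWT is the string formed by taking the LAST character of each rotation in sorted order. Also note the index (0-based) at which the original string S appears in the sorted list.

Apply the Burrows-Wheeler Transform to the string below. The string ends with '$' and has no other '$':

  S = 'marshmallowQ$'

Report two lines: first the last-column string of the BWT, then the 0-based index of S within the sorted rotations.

Answer: Qwmmsalh$laro
8

Derivation:
All 13 rotations (rotation i = S[i:]+S[:i]):
  rot[0] = marshmallowQ$
  rot[1] = arshmallowQ$m
  rot[2] = rshmallowQ$ma
  rot[3] = shmallowQ$mar
  rot[4] = hmallowQ$mars
  rot[5] = mallowQ$marsh
  rot[6] = allowQ$marshm
  rot[7] = llowQ$marshma
  rot[8] = lowQ$marshmal
  rot[9] = owQ$marshmall
  rot[10] = wQ$marshmallo
  rot[11] = Q$marshmallow
  rot[12] = $marshmallowQ
Sorted (with $ < everything):
  sorted[0] = $marshmallowQ  (last char: 'Q')
  sorted[1] = Q$marshmallow  (last char: 'w')
  sorted[2] = allowQ$marshm  (last char: 'm')
  sorted[3] = arshmallowQ$m  (last char: 'm')
  sorted[4] = hmallowQ$mars  (last char: 's')
  sorted[5] = llowQ$marshma  (last char: 'a')
  sorted[6] = lowQ$marshmal  (last char: 'l')
  sorted[7] = mallowQ$marsh  (last char: 'h')
  sorted[8] = marshmallowQ$  (last char: '$')
  sorted[9] = owQ$marshmall  (last char: 'l')
  sorted[10] = rshmallowQ$ma  (last char: 'a')
  sorted[11] = shmallowQ$mar  (last char: 'r')
  sorted[12] = wQ$marshmallo  (last char: 'o')
Last column: Qwmmsalh$laro
Original string S is at sorted index 8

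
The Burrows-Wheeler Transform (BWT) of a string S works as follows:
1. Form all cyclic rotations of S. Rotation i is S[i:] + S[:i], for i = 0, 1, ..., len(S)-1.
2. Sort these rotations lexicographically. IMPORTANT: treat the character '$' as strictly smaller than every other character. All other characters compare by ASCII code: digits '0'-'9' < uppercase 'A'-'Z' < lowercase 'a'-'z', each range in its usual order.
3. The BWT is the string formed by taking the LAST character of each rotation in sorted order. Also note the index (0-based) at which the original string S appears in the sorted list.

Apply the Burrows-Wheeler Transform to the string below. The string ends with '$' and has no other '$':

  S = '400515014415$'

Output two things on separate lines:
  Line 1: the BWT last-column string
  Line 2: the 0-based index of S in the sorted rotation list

All 13 rotations (rotation i = S[i:]+S[:i]):
  rot[0] = 400515014415$
  rot[1] = 00515014415$4
  rot[2] = 0515014415$40
  rot[3] = 515014415$400
  rot[4] = 15014415$4005
  rot[5] = 5014415$40051
  rot[6] = 014415$400515
  rot[7] = 14415$4005150
  rot[8] = 4415$40051501
  rot[9] = 415$400515014
  rot[10] = 15$4005150144
  rot[11] = 5$40051501441
  rot[12] = $400515014415
Sorted (with $ < everything):
  sorted[0] = $400515014415  (last char: '5')
  sorted[1] = 00515014415$4  (last char: '4')
  sorted[2] = 014415$400515  (last char: '5')
  sorted[3] = 0515014415$40  (last char: '0')
  sorted[4] = 14415$4005150  (last char: '0')
  sorted[5] = 15$4005150144  (last char: '4')
  sorted[6] = 15014415$4005  (last char: '5')
  sorted[7] = 400515014415$  (last char: '$')
  sorted[8] = 415$400515014  (last char: '4')
  sorted[9] = 4415$40051501  (last char: '1')
  sorted[10] = 5$40051501441  (last char: '1')
  sorted[11] = 5014415$40051  (last char: '1')
  sorted[12] = 515014415$400  (last char: '0')
Last column: 5450045$41110
Original string S is at sorted index 7

Answer: 5450045$41110
7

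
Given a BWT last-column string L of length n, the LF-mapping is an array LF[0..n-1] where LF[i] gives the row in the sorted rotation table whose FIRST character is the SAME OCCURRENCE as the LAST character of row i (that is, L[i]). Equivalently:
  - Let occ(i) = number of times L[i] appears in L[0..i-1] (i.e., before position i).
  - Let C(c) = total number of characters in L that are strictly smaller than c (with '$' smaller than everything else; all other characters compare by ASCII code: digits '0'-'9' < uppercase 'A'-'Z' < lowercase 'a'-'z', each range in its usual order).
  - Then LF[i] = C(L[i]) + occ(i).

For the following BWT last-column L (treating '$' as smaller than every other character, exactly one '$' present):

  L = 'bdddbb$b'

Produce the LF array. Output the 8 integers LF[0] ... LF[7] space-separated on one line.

Char counts: '$':1, 'b':4, 'd':3
C (first-col start): C('$')=0, C('b')=1, C('d')=5
L[0]='b': occ=0, LF[0]=C('b')+0=1+0=1
L[1]='d': occ=0, LF[1]=C('d')+0=5+0=5
L[2]='d': occ=1, LF[2]=C('d')+1=5+1=6
L[3]='d': occ=2, LF[3]=C('d')+2=5+2=7
L[4]='b': occ=1, LF[4]=C('b')+1=1+1=2
L[5]='b': occ=2, LF[5]=C('b')+2=1+2=3
L[6]='$': occ=0, LF[6]=C('$')+0=0+0=0
L[7]='b': occ=3, LF[7]=C('b')+3=1+3=4

Answer: 1 5 6 7 2 3 0 4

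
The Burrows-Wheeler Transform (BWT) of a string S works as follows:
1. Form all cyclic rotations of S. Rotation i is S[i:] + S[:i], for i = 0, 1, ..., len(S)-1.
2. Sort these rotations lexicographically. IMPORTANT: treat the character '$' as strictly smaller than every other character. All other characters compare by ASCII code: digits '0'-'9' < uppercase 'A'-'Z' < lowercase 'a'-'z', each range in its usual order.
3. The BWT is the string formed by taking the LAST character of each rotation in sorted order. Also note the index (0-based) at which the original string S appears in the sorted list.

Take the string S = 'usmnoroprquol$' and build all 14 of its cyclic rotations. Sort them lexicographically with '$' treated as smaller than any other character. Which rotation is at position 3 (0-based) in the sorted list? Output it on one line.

All 14 rotations (rotation i = S[i:]+S[:i]):
  rot[0] = usmnoroprquol$
  rot[1] = smnoroprquol$u
  rot[2] = mnoroprquol$us
  rot[3] = noroprquol$usm
  rot[4] = oroprquol$usmn
  rot[5] = roprquol$usmno
  rot[6] = oprquol$usmnor
  rot[7] = prquol$usmnoro
  rot[8] = rquol$usmnorop
  rot[9] = quol$usmnoropr
  rot[10] = uol$usmnoroprq
  rot[11] = ol$usmnoroprqu
  rot[12] = l$usmnoroprquo
  rot[13] = $usmnoroprquol
Sorted (with $ < everything):
  sorted[0] = $usmnoroprquol
  sorted[1] = l$usmnoroprquo
  sorted[2] = mnoroprquol$us
  sorted[3] = noroprquol$usm
  sorted[4] = ol$usmnoroprqu
  sorted[5] = oprquol$usmnor
  sorted[6] = oroprquol$usmn
  sorted[7] = prquol$usmnoro
  sorted[8] = quol$usmnoropr
  sorted[9] = roprquol$usmno
  sorted[10] = rquol$usmnorop
  sorted[11] = smnoroprquol$u
  sorted[12] = uol$usmnoroprq
  sorted[13] = usmnoroprquol$
sorted[3] = noroprquol$usm

Answer: noroprquol$usm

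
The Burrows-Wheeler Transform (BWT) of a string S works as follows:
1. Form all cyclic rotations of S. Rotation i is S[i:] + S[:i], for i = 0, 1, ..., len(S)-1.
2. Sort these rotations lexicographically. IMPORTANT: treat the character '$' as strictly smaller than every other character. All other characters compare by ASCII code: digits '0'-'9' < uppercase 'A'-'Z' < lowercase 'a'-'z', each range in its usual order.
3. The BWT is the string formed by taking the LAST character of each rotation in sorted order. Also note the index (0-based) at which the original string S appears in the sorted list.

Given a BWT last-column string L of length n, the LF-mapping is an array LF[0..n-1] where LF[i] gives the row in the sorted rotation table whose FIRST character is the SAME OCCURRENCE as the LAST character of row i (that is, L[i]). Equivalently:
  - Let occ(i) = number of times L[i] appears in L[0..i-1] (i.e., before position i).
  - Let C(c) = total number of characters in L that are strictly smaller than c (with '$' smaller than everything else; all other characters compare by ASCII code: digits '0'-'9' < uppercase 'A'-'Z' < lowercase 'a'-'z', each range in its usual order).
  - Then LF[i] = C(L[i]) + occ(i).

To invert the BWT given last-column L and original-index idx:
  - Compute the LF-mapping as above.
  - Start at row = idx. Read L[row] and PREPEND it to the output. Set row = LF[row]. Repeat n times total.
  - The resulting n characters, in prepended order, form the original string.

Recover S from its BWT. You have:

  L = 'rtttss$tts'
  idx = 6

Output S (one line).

Answer: tsstttstr$

Derivation:
LF mapping: 1 5 6 7 2 3 0 8 9 4
Walk LF starting at row 6, prepending L[row]:
  step 1: row=6, L[6]='$', prepend. Next row=LF[6]=0
  step 2: row=0, L[0]='r', prepend. Next row=LF[0]=1
  step 3: row=1, L[1]='t', prepend. Next row=LF[1]=5
  step 4: row=5, L[5]='s', prepend. Next row=LF[5]=3
  step 5: row=3, L[3]='t', prepend. Next row=LF[3]=7
  step 6: row=7, L[7]='t', prepend. Next row=LF[7]=8
  step 7: row=8, L[8]='t', prepend. Next row=LF[8]=9
  step 8: row=9, L[9]='s', prepend. Next row=LF[9]=4
  step 9: row=4, L[4]='s', prepend. Next row=LF[4]=2
  step 10: row=2, L[2]='t', prepend. Next row=LF[2]=6
Reversed output: tsstttstr$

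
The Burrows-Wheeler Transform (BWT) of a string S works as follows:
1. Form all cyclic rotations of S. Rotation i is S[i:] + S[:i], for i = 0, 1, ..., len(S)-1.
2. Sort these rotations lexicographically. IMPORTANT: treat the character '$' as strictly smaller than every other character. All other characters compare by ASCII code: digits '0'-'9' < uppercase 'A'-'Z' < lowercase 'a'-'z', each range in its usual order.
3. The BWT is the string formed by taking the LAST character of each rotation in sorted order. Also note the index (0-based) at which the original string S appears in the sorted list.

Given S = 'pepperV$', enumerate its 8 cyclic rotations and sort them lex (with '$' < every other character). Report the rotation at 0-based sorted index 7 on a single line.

All 8 rotations (rotation i = S[i:]+S[:i]):
  rot[0] = pepperV$
  rot[1] = epperV$p
  rot[2] = pperV$pe
  rot[3] = perV$pep
  rot[4] = erV$pepp
  rot[5] = rV$peppe
  rot[6] = V$pepper
  rot[7] = $pepperV
Sorted (with $ < everything):
  sorted[0] = $pepperV
  sorted[1] = V$pepper
  sorted[2] = epperV$p
  sorted[3] = erV$pepp
  sorted[4] = pepperV$
  sorted[5] = perV$pep
  sorted[6] = pperV$pe
  sorted[7] = rV$peppe
sorted[7] = rV$peppe

Answer: rV$peppe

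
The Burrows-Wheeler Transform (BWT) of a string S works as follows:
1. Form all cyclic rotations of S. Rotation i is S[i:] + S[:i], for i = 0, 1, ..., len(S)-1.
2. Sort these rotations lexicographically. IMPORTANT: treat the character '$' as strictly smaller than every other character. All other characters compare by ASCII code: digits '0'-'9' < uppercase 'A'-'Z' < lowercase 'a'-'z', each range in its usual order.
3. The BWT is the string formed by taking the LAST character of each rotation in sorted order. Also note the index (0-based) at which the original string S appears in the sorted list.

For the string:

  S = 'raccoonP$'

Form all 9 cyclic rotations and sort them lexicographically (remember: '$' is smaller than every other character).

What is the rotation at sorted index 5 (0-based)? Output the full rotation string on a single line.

Answer: nP$raccoo

Derivation:
All 9 rotations (rotation i = S[i:]+S[:i]):
  rot[0] = raccoonP$
  rot[1] = accoonP$r
  rot[2] = ccoonP$ra
  rot[3] = coonP$rac
  rot[4] = oonP$racc
  rot[5] = onP$racco
  rot[6] = nP$raccoo
  rot[7] = P$raccoon
  rot[8] = $raccoonP
Sorted (with $ < everything):
  sorted[0] = $raccoonP
  sorted[1] = P$raccoon
  sorted[2] = accoonP$r
  sorted[3] = ccoonP$ra
  sorted[4] = coonP$rac
  sorted[5] = nP$raccoo
  sorted[6] = onP$racco
  sorted[7] = oonP$racc
  sorted[8] = raccoonP$
sorted[5] = nP$raccoo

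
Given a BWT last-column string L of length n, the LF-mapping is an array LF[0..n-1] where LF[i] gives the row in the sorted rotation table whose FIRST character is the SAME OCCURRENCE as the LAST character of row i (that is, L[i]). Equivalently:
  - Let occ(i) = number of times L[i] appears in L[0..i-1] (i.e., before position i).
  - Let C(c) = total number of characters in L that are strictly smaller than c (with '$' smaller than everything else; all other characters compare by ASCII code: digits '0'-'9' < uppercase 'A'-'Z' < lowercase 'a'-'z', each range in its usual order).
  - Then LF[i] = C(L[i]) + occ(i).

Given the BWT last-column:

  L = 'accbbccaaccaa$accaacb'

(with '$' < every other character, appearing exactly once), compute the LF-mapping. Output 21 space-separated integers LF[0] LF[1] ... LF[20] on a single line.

Char counts: '$':1, 'a':8, 'b':3, 'c':9
C (first-col start): C('$')=0, C('a')=1, C('b')=9, C('c')=12
L[0]='a': occ=0, LF[0]=C('a')+0=1+0=1
L[1]='c': occ=0, LF[1]=C('c')+0=12+0=12
L[2]='c': occ=1, LF[2]=C('c')+1=12+1=13
L[3]='b': occ=0, LF[3]=C('b')+0=9+0=9
L[4]='b': occ=1, LF[4]=C('b')+1=9+1=10
L[5]='c': occ=2, LF[5]=C('c')+2=12+2=14
L[6]='c': occ=3, LF[6]=C('c')+3=12+3=15
L[7]='a': occ=1, LF[7]=C('a')+1=1+1=2
L[8]='a': occ=2, LF[8]=C('a')+2=1+2=3
L[9]='c': occ=4, LF[9]=C('c')+4=12+4=16
L[10]='c': occ=5, LF[10]=C('c')+5=12+5=17
L[11]='a': occ=3, LF[11]=C('a')+3=1+3=4
L[12]='a': occ=4, LF[12]=C('a')+4=1+4=5
L[13]='$': occ=0, LF[13]=C('$')+0=0+0=0
L[14]='a': occ=5, LF[14]=C('a')+5=1+5=6
L[15]='c': occ=6, LF[15]=C('c')+6=12+6=18
L[16]='c': occ=7, LF[16]=C('c')+7=12+7=19
L[17]='a': occ=6, LF[17]=C('a')+6=1+6=7
L[18]='a': occ=7, LF[18]=C('a')+7=1+7=8
L[19]='c': occ=8, LF[19]=C('c')+8=12+8=20
L[20]='b': occ=2, LF[20]=C('b')+2=9+2=11

Answer: 1 12 13 9 10 14 15 2 3 16 17 4 5 0 6 18 19 7 8 20 11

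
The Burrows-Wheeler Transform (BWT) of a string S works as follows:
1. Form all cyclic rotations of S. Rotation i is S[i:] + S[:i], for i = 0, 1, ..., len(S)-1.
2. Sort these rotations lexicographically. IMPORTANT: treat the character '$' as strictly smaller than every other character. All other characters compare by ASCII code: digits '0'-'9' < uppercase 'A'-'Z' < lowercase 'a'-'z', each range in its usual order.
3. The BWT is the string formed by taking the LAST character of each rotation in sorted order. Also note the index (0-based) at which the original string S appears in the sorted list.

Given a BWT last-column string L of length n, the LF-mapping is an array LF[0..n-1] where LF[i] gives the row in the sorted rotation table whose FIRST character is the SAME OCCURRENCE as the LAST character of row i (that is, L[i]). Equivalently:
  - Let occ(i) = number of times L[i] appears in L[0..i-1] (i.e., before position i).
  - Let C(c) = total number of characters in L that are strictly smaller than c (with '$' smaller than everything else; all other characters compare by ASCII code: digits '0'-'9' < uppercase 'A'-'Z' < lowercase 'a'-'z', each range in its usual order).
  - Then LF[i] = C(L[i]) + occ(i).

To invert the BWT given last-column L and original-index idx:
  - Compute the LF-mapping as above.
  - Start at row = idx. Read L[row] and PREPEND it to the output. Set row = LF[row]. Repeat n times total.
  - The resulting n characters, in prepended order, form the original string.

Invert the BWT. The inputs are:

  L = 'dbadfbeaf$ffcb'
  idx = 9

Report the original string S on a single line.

Answer: ecffbbffdbaad$

Derivation:
LF mapping: 7 3 1 8 10 4 9 2 11 0 12 13 6 5
Walk LF starting at row 9, prepending L[row]:
  step 1: row=9, L[9]='$', prepend. Next row=LF[9]=0
  step 2: row=0, L[0]='d', prepend. Next row=LF[0]=7
  step 3: row=7, L[7]='a', prepend. Next row=LF[7]=2
  step 4: row=2, L[2]='a', prepend. Next row=LF[2]=1
  step 5: row=1, L[1]='b', prepend. Next row=LF[1]=3
  step 6: row=3, L[3]='d', prepend. Next row=LF[3]=8
  step 7: row=8, L[8]='f', prepend. Next row=LF[8]=11
  step 8: row=11, L[11]='f', prepend. Next row=LF[11]=13
  step 9: row=13, L[13]='b', prepend. Next row=LF[13]=5
  step 10: row=5, L[5]='b', prepend. Next row=LF[5]=4
  step 11: row=4, L[4]='f', prepend. Next row=LF[4]=10
  step 12: row=10, L[10]='f', prepend. Next row=LF[10]=12
  step 13: row=12, L[12]='c', prepend. Next row=LF[12]=6
  step 14: row=6, L[6]='e', prepend. Next row=LF[6]=9
Reversed output: ecffbbffdbaad$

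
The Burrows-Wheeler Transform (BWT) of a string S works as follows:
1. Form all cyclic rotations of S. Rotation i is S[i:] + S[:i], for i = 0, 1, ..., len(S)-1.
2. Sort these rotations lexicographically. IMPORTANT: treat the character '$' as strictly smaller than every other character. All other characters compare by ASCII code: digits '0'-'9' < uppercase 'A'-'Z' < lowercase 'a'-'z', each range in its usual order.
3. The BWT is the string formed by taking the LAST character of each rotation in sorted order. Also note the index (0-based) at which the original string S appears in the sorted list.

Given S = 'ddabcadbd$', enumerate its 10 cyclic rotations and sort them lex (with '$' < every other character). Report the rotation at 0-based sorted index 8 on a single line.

Answer: dbd$ddabca

Derivation:
All 10 rotations (rotation i = S[i:]+S[:i]):
  rot[0] = ddabcadbd$
  rot[1] = dabcadbd$d
  rot[2] = abcadbd$dd
  rot[3] = bcadbd$dda
  rot[4] = cadbd$ddab
  rot[5] = adbd$ddabc
  rot[6] = dbd$ddabca
  rot[7] = bd$ddabcad
  rot[8] = d$ddabcadb
  rot[9] = $ddabcadbd
Sorted (with $ < everything):
  sorted[0] = $ddabcadbd
  sorted[1] = abcadbd$dd
  sorted[2] = adbd$ddabc
  sorted[3] = bcadbd$dda
  sorted[4] = bd$ddabcad
  sorted[5] = cadbd$ddab
  sorted[6] = d$ddabcadb
  sorted[7] = dabcadbd$d
  sorted[8] = dbd$ddabca
  sorted[9] = ddabcadbd$
sorted[8] = dbd$ddabca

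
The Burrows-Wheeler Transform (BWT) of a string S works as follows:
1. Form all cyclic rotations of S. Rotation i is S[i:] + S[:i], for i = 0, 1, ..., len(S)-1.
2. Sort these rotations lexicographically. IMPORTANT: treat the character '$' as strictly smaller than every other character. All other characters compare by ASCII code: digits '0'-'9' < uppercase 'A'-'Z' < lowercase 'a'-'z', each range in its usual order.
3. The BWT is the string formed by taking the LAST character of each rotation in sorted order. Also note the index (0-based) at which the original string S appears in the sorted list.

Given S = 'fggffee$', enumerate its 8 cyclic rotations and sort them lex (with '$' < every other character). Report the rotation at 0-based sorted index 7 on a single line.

Answer: ggffee$f

Derivation:
All 8 rotations (rotation i = S[i:]+S[:i]):
  rot[0] = fggffee$
  rot[1] = ggffee$f
  rot[2] = gffee$fg
  rot[3] = ffee$fgg
  rot[4] = fee$fggf
  rot[5] = ee$fggff
  rot[6] = e$fggffe
  rot[7] = $fggffee
Sorted (with $ < everything):
  sorted[0] = $fggffee
  sorted[1] = e$fggffe
  sorted[2] = ee$fggff
  sorted[3] = fee$fggf
  sorted[4] = ffee$fgg
  sorted[5] = fggffee$
  sorted[6] = gffee$fg
  sorted[7] = ggffee$f
sorted[7] = ggffee$f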